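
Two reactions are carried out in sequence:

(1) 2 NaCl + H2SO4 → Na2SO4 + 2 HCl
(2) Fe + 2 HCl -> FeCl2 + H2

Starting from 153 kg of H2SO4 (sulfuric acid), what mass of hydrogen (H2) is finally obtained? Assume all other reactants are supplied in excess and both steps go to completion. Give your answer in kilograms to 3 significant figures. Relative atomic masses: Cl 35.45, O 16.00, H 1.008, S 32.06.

M(H2SO4) = 2(1.008) + 32.06 + 4(16.00) = 98.076 g/mol.
M(H2) = 2(1.008) = 2.016 g/mol.
153 kg = 153000 g.
n(H2SO4) = 153000 / 98.076 = 1560 mol.
Step 1 gives a 1:2 ratio of H2SO4 to HCl, so n(HCl) = 3120 mol.
In step 2 the HCl:H2 ratio is 2:1, so n(H2) = 1560 mol.
Mass of H2 = 1560 × 2.016 = 3145 g = 3.14 kg.

3.14 kg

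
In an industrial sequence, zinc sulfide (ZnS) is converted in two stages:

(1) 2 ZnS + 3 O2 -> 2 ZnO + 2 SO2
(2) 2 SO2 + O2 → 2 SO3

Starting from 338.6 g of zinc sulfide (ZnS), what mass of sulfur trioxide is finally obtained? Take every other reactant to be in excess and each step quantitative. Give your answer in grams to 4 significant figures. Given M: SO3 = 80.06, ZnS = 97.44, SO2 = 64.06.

n(ZnS) = 338.60 / 97.44 = 3.4750 mol.
Step 1 gives a 2:2 ratio of ZnS to SO2, so n(SO2) = 3.4750 mol.
In step 2 the SO2:SO3 ratio is 2:2, so n(SO3) = 3.4750 mol.
Mass of SO3 = 3.4750 × 80.06 = 278.21 g.

278.2 g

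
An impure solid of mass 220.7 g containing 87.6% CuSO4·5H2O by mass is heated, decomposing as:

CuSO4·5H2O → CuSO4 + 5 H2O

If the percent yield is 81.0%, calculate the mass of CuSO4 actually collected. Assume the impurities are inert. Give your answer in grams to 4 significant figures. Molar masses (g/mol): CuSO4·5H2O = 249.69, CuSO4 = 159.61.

100.1 g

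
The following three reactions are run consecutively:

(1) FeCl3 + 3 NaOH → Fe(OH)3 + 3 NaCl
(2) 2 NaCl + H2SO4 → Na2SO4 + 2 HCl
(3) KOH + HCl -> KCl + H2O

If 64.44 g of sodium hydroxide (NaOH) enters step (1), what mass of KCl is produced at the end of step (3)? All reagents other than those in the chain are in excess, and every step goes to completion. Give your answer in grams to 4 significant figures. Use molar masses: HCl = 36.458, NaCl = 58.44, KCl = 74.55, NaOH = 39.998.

n(NaOH) = 64.44 / 39.998 = 1.6111 mol.
Reaction (1): NaOH→NaCl ratio 3:3 ⇒ n(NaCl) = 1.6111 mol.
Reaction (2): NaCl→HCl ratio 2:2 ⇒ n(HCl) = 1.6111 mol.
Reaction (3): HCl→KCl ratio 1:1 ⇒ n(KCl) = 1.6111 mol.
Mass of KCl = 1.6111 × 74.55 = 120.11 g.

120.1 g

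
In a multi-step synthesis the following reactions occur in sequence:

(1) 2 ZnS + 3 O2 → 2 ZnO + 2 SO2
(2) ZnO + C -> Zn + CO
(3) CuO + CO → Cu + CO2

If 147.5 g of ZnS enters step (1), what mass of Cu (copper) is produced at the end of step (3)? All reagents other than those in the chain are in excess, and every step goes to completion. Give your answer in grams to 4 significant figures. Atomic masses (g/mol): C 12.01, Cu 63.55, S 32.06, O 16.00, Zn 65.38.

96.20 g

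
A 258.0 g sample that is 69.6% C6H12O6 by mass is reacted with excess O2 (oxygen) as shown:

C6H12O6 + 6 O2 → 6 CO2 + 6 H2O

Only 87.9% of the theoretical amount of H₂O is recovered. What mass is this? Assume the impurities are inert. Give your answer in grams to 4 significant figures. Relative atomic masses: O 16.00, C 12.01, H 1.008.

Pure C6H12O6 available = 258.0 g × 0.696 = 179.57 g.
M(C6H12O6) = 6(12.01) + 12(1.008) + 6(16.00) = 180.156 g/mol.
M(H2O) = 2(1.008) + 16.00 = 18.016 g/mol.
n(C6H12O6) = 179.57 g / 180.156 g/mol = 0.99674 mol.
From the equation the C6H12O6:H2O mole ratio is 1:6, so n(H2O) = 0.99674 × 6/1 = 5.9804 mol.
Mass of H2O = 5.9804 mol × 18.016 g/mol = 107.74 g.
Actual mass collected = 107.74 g × 0.879 = 94.706 g.

94.71 g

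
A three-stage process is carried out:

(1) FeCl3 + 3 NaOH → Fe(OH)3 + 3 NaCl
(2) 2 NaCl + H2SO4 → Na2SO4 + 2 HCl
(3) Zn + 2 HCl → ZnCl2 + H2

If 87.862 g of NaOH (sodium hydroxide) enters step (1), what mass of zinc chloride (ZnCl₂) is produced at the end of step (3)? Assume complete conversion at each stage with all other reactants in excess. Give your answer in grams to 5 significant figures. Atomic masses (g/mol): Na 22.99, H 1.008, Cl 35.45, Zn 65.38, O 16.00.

M(NaOH) = 22.99 + 16.00 + 1.008 = 39.998 g/mol.
M(ZnCl2) = 65.38 + 2(35.45) = 136.28 g/mol.
n(NaOH) = 87.862 / 39.998 = 2.19666 mol.
Reaction (1): NaOH→NaCl ratio 3:3 ⇒ n(NaCl) = 2.19666 mol.
Reaction (2): NaCl→HCl ratio 2:2 ⇒ n(HCl) = 2.19666 mol.
Reaction (3): HCl→ZnCl2 ratio 2:1 ⇒ n(ZnCl2) = 1.09833 mol.
Mass of ZnCl2 = 1.09833 × 136.28 = 149.680 g.

149.68 g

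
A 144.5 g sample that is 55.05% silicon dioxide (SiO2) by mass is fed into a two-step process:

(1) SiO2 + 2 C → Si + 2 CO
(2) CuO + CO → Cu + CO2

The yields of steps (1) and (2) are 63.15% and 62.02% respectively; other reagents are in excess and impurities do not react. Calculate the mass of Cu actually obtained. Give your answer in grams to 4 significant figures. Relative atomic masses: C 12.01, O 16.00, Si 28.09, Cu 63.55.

Pure SiO2 = 144.5 × 0.5505 = 79.547 g.
M(SiO2) = 28.09 + 2(16.00) = 60.09 g/mol.
M(Cu) = 63.55 g/mol.
n(SiO2) = 79.547 / 60.09 = 1.3238 mol.
Step 1 (SiO2:CO = 1:2): theoretical n(CO) = 2.6476 mol; at 63.15% yield, n(CO) = 1.6720 mol.
Step 2 (CO:Cu = 1:1): theoretical n(Cu) = 1.6720 mol, so theoretical mass = 1.6720 × 63.55 = 106.25 g.
At 62.02% yield, actual mass of Cu = 106.25 × 0.6202 = 65.898 g.

65.90 g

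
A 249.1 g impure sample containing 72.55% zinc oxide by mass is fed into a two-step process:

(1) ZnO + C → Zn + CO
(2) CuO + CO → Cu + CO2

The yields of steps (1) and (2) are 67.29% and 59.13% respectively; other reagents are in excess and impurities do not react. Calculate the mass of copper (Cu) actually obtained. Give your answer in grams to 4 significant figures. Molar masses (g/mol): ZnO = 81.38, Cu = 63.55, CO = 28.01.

Pure ZnO = 249.1 × 0.7255 = 180.72 g.
n(ZnO) = 180.72 / 81.38 = 2.2207 mol.
Step 1 (ZnO:CO = 1:1): theoretical n(CO) = 2.2207 mol; at 67.29% yield, n(CO) = 1.4943 mol.
Step 2 (CO:Cu = 1:1): theoretical n(Cu) = 1.4943 mol, so theoretical mass = 1.4943 × 63.55 = 94.964 g.
At 59.13% yield, actual mass of Cu = 94.964 × 0.5913 = 56.152 g.

56.15 g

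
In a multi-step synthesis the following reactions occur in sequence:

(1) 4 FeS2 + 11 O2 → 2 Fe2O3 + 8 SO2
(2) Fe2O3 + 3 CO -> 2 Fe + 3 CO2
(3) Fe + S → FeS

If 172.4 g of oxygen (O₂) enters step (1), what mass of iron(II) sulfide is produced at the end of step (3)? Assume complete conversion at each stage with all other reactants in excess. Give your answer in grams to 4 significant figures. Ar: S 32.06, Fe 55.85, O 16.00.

172.2 g

M(O2) = 2(16.00) = 32.00 g/mol.
M(FeS) = 55.85 + 32.06 = 87.91 g/mol.
n(O2) = 172.4 / 32.00 = 5.3875 mol.
Reaction (1): O2→Fe2O3 ratio 11:2 ⇒ n(Fe2O3) = 0.97955 mol.
Reaction (2): Fe2O3→Fe ratio 1:2 ⇒ n(Fe) = 1.9591 mol.
Reaction (3): Fe→FeS ratio 1:1 ⇒ n(FeS) = 1.9591 mol.
Mass of FeS = 1.9591 × 87.91 = 172.22 g.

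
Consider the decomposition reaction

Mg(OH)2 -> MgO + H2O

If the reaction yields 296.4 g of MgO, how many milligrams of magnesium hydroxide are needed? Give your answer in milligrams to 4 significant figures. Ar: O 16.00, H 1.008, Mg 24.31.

428900 mg

M(MgO) = 24.31 + 16.00 = 40.31 g/mol.
M(Mg(OH)2) = 24.31 + 2(16.00) + 2(1.008) = 58.326 g/mol.
n(MgO) = 296.40 g / 40.31 g/mol = 7.3530 mol.
From the equation the MgO:Mg(OH)2 mole ratio is 1:1, so n(Mg(OH)2) = 7.3530 × 1/1 = 7.3530 mol.
Mass of Mg(OH)2 = 7.3530 mol × 58.326 g/mol = 428.87 g.
Converting to mg: 428.87 g = 428900 mg.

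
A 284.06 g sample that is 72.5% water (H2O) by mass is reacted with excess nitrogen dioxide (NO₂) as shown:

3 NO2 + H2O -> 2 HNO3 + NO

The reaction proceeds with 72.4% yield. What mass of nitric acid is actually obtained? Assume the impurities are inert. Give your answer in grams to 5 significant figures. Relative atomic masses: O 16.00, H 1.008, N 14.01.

Pure H2O available = 284.06 g × 0.725 = 205.943 g.
M(H2O) = 2(1.008) + 16.00 = 18.016 g/mol.
M(HNO3) = 1.008 + 14.01 + 3(16.00) = 63.018 g/mol.
n(H2O) = 205.943 g / 18.016 g/mol = 11.4311 mol.
From the equation the H2O:HNO3 mole ratio is 1:2, so n(HNO3) = 11.4311 × 2/1 = 22.8623 mol.
Mass of HNO3 = 22.8623 mol × 63.018 g/mol = 1440.74 g.
Actual mass collected = 1440.74 g × 0.724 = 1043.09 g.

1043.1 g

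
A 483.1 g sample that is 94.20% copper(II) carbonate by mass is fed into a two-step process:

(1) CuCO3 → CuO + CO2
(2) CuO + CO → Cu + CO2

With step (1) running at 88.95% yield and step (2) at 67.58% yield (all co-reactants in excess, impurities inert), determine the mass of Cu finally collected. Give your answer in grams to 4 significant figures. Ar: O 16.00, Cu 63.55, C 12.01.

Pure CuCO3 = 483.1 × 0.9420 = 455.08 g.
M(CuCO3) = 63.55 + 12.01 + 3(16.00) = 123.56 g/mol.
M(Cu) = 63.55 g/mol.
n(CuCO3) = 455.08 / 123.56 = 3.6831 mol.
Step 1 (CuCO3:CuO = 1:1): theoretical n(CuO) = 3.6831 mol; at 88.95% yield, n(CuO) = 3.2761 mol.
Step 2 (CuO:Cu = 1:1): theoretical n(Cu) = 3.2761 mol, so theoretical mass = 3.2761 × 63.55 = 208.20 g.
At 67.58% yield, actual mass of Cu = 208.20 × 0.6758 = 140.70 g.

140.7 g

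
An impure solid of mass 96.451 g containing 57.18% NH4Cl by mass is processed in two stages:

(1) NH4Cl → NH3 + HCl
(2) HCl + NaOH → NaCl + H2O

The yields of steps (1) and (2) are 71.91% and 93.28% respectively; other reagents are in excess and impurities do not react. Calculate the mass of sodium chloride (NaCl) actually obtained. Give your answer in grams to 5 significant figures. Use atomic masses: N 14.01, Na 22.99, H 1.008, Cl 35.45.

Pure NH4Cl = 96.451 × 0.5718 = 55.1507 g.
M(NH4Cl) = 14.01 + 4(1.008) + 35.45 = 53.492 g/mol.
M(NaCl) = 22.99 + 35.45 = 58.44 g/mol.
n(NH4Cl) = 55.1507 / 53.492 = 1.03101 mol.
Step 1 (NH4Cl:HCl = 1:1): theoretical n(HCl) = 1.03101 mol; at 71.91% yield, n(HCl) = 0.741398 mol.
Step 2 (HCl:NaCl = 1:1): theoretical n(NaCl) = 0.741398 mol, so theoretical mass = 0.741398 × 58.44 = 43.3273 g.
At 93.28% yield, actual mass of NaCl = 43.3273 × 0.9328 = 40.4157 g.

40.416 g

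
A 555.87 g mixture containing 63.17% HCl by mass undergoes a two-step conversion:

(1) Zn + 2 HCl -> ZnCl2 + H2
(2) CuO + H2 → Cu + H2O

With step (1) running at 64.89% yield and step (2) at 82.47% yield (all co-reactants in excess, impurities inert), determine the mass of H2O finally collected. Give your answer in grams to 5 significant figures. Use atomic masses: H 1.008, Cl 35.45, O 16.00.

46.429 g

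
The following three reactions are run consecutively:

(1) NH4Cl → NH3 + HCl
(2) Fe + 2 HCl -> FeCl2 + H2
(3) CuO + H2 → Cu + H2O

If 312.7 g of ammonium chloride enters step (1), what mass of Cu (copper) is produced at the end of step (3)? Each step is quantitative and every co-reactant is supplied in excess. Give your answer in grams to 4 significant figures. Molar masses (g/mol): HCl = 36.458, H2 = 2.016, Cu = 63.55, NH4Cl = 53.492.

n(NH4Cl) = 312.7 / 53.492 = 5.8457 mol.
Reaction (1): NH4Cl→HCl ratio 1:1 ⇒ n(HCl) = 5.8457 mol.
Reaction (2): HCl→H2 ratio 2:1 ⇒ n(H2) = 2.9229 mol.
Reaction (3): H2→Cu ratio 1:1 ⇒ n(Cu) = 2.9229 mol.
Mass of Cu = 2.9229 × 63.55 = 185.75 g.

185.7 g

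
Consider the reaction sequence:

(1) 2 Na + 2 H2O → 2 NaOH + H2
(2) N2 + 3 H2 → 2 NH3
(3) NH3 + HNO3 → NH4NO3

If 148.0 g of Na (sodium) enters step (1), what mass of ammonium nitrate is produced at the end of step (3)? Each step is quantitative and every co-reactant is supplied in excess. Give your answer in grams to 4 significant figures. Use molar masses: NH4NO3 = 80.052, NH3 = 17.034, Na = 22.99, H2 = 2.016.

171.8 g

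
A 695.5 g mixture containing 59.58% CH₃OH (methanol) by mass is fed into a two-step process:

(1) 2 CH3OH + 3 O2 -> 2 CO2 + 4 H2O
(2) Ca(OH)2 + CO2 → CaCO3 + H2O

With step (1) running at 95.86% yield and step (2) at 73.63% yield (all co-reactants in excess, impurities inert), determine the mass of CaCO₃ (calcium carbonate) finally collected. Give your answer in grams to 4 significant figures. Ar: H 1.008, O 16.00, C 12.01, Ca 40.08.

913.6 g

Pure CH3OH = 695.5 × 0.5958 = 414.38 g.
M(CH3OH) = 12.01 + 4(1.008) + 16.00 = 32.042 g/mol.
M(CaCO3) = 40.08 + 12.01 + 3(16.00) = 100.09 g/mol.
n(CH3OH) = 414.38 / 32.042 = 12.932 mol.
Step 1 (CH3OH:CO2 = 2:2): theoretical n(CO2) = 12.932 mol; at 95.86% yield, n(CO2) = 12.397 mol.
Step 2 (CO2:CaCO3 = 1:1): theoretical n(CaCO3) = 12.397 mol, so theoretical mass = 12.397 × 100.09 = 1240.8 g.
At 73.63% yield, actual mass of CaCO3 = 1240.8 × 0.7363 = 913.61 g.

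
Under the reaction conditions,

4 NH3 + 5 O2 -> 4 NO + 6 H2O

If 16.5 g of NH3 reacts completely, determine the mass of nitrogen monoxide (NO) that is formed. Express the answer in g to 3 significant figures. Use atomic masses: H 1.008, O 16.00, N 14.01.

M(NH3) = 14.01 + 3(1.008) = 17.034 g/mol.
M(NO) = 14.01 + 16.00 = 30.01 g/mol.
n(NH3) = 16.50 g / 17.034 g/mol = 0.9687 mol.
From the equation the NH3:NO mole ratio is 4:4, so n(NO) = 0.9687 × 4/4 = 0.9687 mol.
Mass of NO = 0.9687 mol × 30.01 g/mol = 29.07 g.

29.1 g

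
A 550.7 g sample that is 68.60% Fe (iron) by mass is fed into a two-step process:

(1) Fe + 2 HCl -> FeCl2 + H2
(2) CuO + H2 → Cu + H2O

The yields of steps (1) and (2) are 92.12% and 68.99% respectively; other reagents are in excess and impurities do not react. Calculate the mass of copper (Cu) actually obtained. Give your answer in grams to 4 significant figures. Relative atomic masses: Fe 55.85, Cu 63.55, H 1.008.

Pure Fe = 550.7 × 0.6860 = 377.78 g.
M(Fe) = 55.85 g/mol.
M(Cu) = 63.55 g/mol.
n(Fe) = 377.78 / 55.85 = 6.7642 mol.
Step 1 (Fe:H2 = 1:1): theoretical n(H2) = 6.7642 mol; at 92.12% yield, n(H2) = 6.2312 mol.
Step 2 (H2:Cu = 1:1): theoretical n(Cu) = 6.2312 mol, so theoretical mass = 6.2312 × 63.55 = 395.99 g.
At 68.99% yield, actual mass of Cu = 395.99 × 0.6899 = 273.19 g.

273.2 g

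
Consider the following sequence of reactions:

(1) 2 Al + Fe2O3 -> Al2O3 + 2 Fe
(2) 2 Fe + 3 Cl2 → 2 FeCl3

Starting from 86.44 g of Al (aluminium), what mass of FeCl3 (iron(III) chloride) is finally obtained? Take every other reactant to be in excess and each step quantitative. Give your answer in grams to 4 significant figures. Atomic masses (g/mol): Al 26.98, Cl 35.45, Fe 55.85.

M(Al) = 26.98 g/mol.
M(FeCl3) = 55.85 + 3(35.45) = 162.20 g/mol.
n(Al) = 86.440 / 26.98 = 3.2039 mol.
Step 1 gives a 2:2 ratio of Al to Fe, so n(Fe) = 3.2039 mol.
In step 2 the Fe:FeCl3 ratio is 2:2, so n(FeCl3) = 3.2039 mol.
Mass of FeCl3 = 3.2039 × 162.20 = 519.67 g.

519.7 g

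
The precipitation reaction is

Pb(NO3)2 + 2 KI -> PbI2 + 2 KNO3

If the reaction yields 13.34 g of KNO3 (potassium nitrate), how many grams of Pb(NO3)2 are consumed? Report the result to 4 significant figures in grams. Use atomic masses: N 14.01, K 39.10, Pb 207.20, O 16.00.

M(KNO3) = 39.10 + 14.01 + 3(16.00) = 101.11 g/mol.
M(Pb(NO3)2) = 207.20 + 2(14.01) + 6(16.00) = 331.22 g/mol.
n(KNO3) = 13.340 g / 101.11 g/mol = 0.13194 mol.
From the equation the KNO3:Pb(NO3)2 mole ratio is 2:1, so n(Pb(NO3)2) = 0.13194 × 1/2 = 0.065968 mol.
Mass of Pb(NO3)2 = 0.065968 mol × 331.22 g/mol = 21.850 g.

21.85 g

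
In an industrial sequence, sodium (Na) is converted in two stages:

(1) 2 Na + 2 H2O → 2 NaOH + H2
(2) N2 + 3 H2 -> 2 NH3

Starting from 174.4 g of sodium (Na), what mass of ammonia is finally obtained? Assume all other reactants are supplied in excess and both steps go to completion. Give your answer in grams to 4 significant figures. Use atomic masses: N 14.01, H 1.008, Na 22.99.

43.07 g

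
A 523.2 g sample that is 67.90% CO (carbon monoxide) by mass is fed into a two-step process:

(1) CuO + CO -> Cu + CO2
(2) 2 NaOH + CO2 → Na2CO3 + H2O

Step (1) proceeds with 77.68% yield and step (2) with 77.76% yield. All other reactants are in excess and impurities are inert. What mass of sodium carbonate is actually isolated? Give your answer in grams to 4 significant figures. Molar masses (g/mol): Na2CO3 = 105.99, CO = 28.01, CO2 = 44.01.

Pure CO = 523.2 × 0.6790 = 355.25 g.
n(CO) = 355.25 / 28.01 = 12.683 mol.
Step 1 (CO:CO2 = 1:1): theoretical n(CO2) = 12.683 mol; at 77.68% yield, n(CO2) = 9.8522 mol.
Step 2 (CO2:Na2CO3 = 1:1): theoretical n(Na2CO3) = 9.8522 mol, so theoretical mass = 9.8522 × 105.99 = 1044.2 g.
At 77.76% yield, actual mass of Na2CO3 = 1044.2 × 0.7776 = 812.00 g.

812.0 g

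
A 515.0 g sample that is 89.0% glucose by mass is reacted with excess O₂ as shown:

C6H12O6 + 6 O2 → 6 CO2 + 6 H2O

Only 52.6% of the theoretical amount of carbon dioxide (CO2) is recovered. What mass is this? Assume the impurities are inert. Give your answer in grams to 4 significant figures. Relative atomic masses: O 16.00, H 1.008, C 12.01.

353.4 g

Pure C6H12O6 available = 515.0 g × 0.890 = 458.35 g.
M(C6H12O6) = 6(12.01) + 12(1.008) + 6(16.00) = 180.156 g/mol.
M(CO2) = 12.01 + 2(16.00) = 44.01 g/mol.
n(C6H12O6) = 458.35 g / 180.156 g/mol = 2.5442 mol.
From the equation the C6H12O6:CO2 mole ratio is 1:6, so n(CO2) = 2.5442 × 6/1 = 15.265 mol.
Mass of CO2 = 15.265 mol × 44.01 g/mol = 671.82 g.
Actual mass collected = 671.82 g × 0.526 = 353.38 g.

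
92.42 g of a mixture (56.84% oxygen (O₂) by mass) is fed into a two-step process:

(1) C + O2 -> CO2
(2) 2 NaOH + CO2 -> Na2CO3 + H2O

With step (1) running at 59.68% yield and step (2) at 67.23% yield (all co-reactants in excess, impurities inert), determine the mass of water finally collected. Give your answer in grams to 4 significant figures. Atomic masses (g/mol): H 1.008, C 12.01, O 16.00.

Pure O2 = 92.42 × 0.5684 = 52.532 g.
M(O2) = 2(16.00) = 32.00 g/mol.
M(H2O) = 2(1.008) + 16.00 = 18.016 g/mol.
n(O2) = 52.532 / 32.00 = 1.6416 mol.
Step 1 (O2:CO2 = 1:1): theoretical n(CO2) = 1.6416 mol; at 59.68% yield, n(CO2) = 0.97971 mol.
Step 2 (CO2:H2O = 1:1): theoretical n(H2O) = 0.97971 mol, so theoretical mass = 0.97971 × 18.016 = 17.651 g.
At 67.23% yield, actual mass of H2O = 17.651 × 0.6723 = 11.866 g.

11.87 g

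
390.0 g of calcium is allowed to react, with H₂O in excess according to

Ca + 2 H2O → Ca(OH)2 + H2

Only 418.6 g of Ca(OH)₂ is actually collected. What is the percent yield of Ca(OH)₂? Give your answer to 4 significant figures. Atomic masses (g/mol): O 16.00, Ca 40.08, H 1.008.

58.06 %

M(Ca) = 40.08 g/mol.
M(Ca(OH)2) = 40.08 + 2(16.00) + 2(1.008) = 74.096 g/mol.
n(Ca) = 390.00 g / 40.08 g/mol = 9.7305 mol.
From the equation the Ca:Ca(OH)2 mole ratio is 1:1, so n(Ca(OH)2) = 9.7305 × 1/1 = 9.7305 mol.
Mass of Ca(OH)2 = 9.7305 mol × 74.096 g/mol = 720.99 g.
This is the theoretical yield. Percent yield = 418.6 g / 720.99 g × 100% = 58.059%.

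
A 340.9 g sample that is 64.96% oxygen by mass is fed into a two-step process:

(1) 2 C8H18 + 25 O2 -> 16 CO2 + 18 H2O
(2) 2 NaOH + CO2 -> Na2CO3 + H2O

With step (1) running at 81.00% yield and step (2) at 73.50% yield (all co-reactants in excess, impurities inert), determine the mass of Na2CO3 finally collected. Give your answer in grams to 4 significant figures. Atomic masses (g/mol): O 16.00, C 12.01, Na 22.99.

Pure O2 = 340.9 × 0.6496 = 221.45 g.
M(O2) = 2(16.00) = 32.00 g/mol.
M(Na2CO3) = 2(22.99) + 12.01 + 3(16.00) = 105.99 g/mol.
n(O2) = 221.45 / 32.00 = 6.9203 mol.
Step 1 (O2:CO2 = 25:16): theoretical n(CO2) = 4.4290 mol; at 81.00% yield, n(CO2) = 3.5875 mol.
Step 2 (CO2:Na2CO3 = 1:1): theoretical n(Na2CO3) = 3.5875 mol, so theoretical mass = 3.5875 × 105.99 = 380.24 g.
At 73.50% yield, actual mass of Na2CO3 = 380.24 × 0.7350 = 279.47 g.

279.5 g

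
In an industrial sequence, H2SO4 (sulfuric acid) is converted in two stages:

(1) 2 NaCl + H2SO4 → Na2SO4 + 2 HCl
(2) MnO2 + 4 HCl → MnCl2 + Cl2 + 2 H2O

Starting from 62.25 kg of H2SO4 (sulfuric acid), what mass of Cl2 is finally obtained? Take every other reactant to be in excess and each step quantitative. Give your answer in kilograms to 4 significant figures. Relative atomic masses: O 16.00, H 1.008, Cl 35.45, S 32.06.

22.50 kg

M(H2SO4) = 2(1.008) + 32.06 + 4(16.00) = 98.076 g/mol.
M(Cl2) = 2(35.45) = 70.90 g/mol.
62.25 kg = 62250 g.
n(H2SO4) = 62250 / 98.076 = 634.71 mol.
Step 1 gives a 1:2 ratio of H2SO4 to HCl, so n(HCl) = 1269.4 mol.
In step 2 the HCl:Cl2 ratio is 4:1, so n(Cl2) = 317.36 mol.
Mass of Cl2 = 317.36 × 70.90 = 22501 g = 22.50 kg.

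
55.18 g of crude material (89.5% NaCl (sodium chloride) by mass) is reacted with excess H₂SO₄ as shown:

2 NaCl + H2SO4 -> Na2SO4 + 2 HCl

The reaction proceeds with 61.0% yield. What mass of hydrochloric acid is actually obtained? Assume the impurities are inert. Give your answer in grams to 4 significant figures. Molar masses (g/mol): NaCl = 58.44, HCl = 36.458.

Pure NaCl available = 55.18 g × 0.895 = 49.386 g.
n(NaCl) = 49.386 g / 58.44 g/mol = 0.84507 mol.
From the equation the NaCl:HCl mole ratio is 2:2, so n(HCl) = 0.84507 × 2/2 = 0.84507 mol.
Mass of HCl = 0.84507 mol × 36.458 g/mol = 30.810 g.
Actual mass collected = 30.810 g × 0.610 = 18.794 g.

18.79 g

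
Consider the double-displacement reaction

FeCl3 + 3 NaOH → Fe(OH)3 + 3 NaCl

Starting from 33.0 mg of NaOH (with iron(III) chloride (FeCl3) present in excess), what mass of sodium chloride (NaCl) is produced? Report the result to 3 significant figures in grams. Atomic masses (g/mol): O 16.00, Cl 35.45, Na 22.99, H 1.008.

M(NaOH) = 22.99 + 16.00 + 1.008 = 39.998 g/mol.
M(NaCl) = 22.99 + 35.45 = 58.44 g/mol.
Convert: 33.0 mg = 0.03300 g.
n(NaOH) = 0.03300 g / 39.998 g/mol = 0.0008250 mol.
From the equation the NaOH:NaCl mole ratio is 3:3, so n(NaCl) = 0.0008250 × 3/3 = 0.0008250 mol.
Mass of NaCl = 0.0008250 mol × 58.44 g/mol = 0.04822 g.

0.0482 g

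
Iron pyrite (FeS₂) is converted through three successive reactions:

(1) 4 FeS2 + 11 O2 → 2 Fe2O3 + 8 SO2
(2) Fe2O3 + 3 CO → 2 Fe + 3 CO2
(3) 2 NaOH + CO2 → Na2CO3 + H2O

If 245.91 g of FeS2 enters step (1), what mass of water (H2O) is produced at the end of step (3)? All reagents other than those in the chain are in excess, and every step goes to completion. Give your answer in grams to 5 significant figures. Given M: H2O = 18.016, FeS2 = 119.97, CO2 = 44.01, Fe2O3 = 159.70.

55.393 g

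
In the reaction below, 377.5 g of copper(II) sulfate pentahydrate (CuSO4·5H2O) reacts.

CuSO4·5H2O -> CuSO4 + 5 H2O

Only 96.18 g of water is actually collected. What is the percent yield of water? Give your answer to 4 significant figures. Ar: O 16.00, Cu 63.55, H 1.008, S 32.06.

M(CuSO4·5H2O) = 63.55 + 32.06 + 9(16.00) + 10(1.008) = 249.69 g/mol.
M(H2O) = 2(1.008) + 16.00 = 18.016 g/mol.
n(CuSO4·5H2O) = 377.50 g / 249.69 g/mol = 1.5119 mol.
From the equation the CuSO4·5H2O:H2O mole ratio is 1:5, so n(H2O) = 1.5119 × 5/1 = 7.5594 mol.
Mass of H2O = 7.5594 mol × 18.016 g/mol = 136.19 g.
This is the theoretical yield. Percent yield = 96.18 g / 136.19 g × 100% = 70.622%.

70.62 %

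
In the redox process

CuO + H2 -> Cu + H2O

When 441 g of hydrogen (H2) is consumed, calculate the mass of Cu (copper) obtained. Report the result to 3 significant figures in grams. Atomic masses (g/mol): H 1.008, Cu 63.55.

13900 g

M(H2) = 2(1.008) = 2.016 g/mol.
M(Cu) = 63.55 g/mol.
n(H2) = 441.0 g / 2.016 g/mol = 218.8 mol.
From the equation the H2:Cu mole ratio is 1:1, so n(Cu) = 218.8 × 1/1 = 218.8 mol.
Mass of Cu = 218.8 mol × 63.55 g/mol = 13900 g.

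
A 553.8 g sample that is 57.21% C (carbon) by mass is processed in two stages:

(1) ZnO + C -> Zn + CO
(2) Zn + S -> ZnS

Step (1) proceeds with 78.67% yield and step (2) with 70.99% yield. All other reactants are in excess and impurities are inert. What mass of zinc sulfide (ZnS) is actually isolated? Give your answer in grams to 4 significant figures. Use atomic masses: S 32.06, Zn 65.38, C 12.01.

1436 g

Pure C = 553.8 × 0.5721 = 316.83 g.
M(C) = 12.01 g/mol.
M(ZnS) = 65.38 + 32.06 = 97.44 g/mol.
n(C) = 316.83 / 12.01 = 26.380 mol.
Step 1 (C:Zn = 1:1): theoretical n(Zn) = 26.380 mol; at 78.67% yield, n(Zn) = 20.753 mol.
Step 2 (Zn:ZnS = 1:1): theoretical n(ZnS) = 20.753 mol, so theoretical mass = 20.753 × 97.44 = 2022.2 g.
At 70.99% yield, actual mass of ZnS = 2022.2 × 0.7099 = 1435.6 g.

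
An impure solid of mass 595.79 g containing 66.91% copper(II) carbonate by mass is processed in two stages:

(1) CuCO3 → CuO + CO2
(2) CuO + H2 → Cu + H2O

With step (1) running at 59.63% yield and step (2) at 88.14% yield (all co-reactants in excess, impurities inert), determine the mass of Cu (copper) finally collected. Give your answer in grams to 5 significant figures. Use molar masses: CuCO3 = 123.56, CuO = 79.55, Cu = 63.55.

107.76 g

Pure CuCO3 = 595.79 × 0.6691 = 398.643 g.
n(CuCO3) = 398.643 / 123.56 = 3.22631 mol.
Step 1 (CuCO3:CuO = 1:1): theoretical n(CuO) = 3.22631 mol; at 59.63% yield, n(CuO) = 1.92385 mol.
Step 2 (CuO:Cu = 1:1): theoretical n(Cu) = 1.92385 mol, so theoretical mass = 1.92385 × 63.55 = 122.261 g.
At 88.14% yield, actual mass of Cu = 122.261 × 0.8814 = 107.761 g.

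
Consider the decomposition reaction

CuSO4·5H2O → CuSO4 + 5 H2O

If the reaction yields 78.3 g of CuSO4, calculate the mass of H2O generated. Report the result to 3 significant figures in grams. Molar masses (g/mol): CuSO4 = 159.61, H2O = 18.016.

44.2 g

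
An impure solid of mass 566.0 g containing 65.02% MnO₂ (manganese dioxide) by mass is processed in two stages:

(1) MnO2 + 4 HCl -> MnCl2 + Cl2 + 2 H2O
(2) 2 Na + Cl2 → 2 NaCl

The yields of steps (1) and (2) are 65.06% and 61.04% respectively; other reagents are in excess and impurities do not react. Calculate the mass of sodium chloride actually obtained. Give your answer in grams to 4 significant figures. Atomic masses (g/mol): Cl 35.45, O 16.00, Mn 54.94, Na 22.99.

196.5 g

Pure MnO2 = 566.0 × 0.6502 = 368.01 g.
M(MnO2) = 54.94 + 2(16.00) = 86.94 g/mol.
M(NaCl) = 22.99 + 35.45 = 58.44 g/mol.
n(MnO2) = 368.01 / 86.94 = 4.2330 mol.
Step 1 (MnO2:Cl2 = 1:1): theoretical n(Cl2) = 4.2330 mol; at 65.06% yield, n(Cl2) = 2.7540 mol.
Step 2 (Cl2:NaCl = 1:2): theoretical n(NaCl) = 5.5079 mol, so theoretical mass = 5.5079 × 58.44 = 321.88 g.
At 61.04% yield, actual mass of NaCl = 321.88 × 0.6104 = 196.48 g.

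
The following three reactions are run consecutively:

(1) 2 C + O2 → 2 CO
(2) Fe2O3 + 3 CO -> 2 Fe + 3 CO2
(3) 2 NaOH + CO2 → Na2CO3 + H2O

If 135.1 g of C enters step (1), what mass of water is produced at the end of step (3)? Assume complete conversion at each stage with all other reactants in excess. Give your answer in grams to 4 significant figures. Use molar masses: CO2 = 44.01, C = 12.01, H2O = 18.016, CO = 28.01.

202.7 g

n(C) = 135.1 / 12.01 = 11.249 mol.
Reaction (1): C→CO ratio 2:2 ⇒ n(CO) = 11.249 mol.
Reaction (2): CO→CO2 ratio 3:3 ⇒ n(CO2) = 11.249 mol.
Reaction (3): CO2→H2O ratio 1:1 ⇒ n(H2O) = 11.249 mol.
Mass of H2O = 11.249 × 18.016 = 202.66 g.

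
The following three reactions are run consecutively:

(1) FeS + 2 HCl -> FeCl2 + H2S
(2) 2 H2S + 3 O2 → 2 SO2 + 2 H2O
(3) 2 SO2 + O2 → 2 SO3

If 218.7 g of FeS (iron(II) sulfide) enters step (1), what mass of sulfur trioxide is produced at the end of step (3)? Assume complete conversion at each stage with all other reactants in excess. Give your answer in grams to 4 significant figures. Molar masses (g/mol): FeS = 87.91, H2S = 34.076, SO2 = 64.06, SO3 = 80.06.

199.2 g

n(FeS) = 218.7 / 87.91 = 2.4878 mol.
Reaction (1): FeS→H2S ratio 1:1 ⇒ n(H2S) = 2.4878 mol.
Reaction (2): H2S→SO2 ratio 2:2 ⇒ n(SO2) = 2.4878 mol.
Reaction (3): SO2→SO3 ratio 2:2 ⇒ n(SO3) = 2.4878 mol.
Mass of SO3 = 2.4878 × 80.06 = 199.17 g.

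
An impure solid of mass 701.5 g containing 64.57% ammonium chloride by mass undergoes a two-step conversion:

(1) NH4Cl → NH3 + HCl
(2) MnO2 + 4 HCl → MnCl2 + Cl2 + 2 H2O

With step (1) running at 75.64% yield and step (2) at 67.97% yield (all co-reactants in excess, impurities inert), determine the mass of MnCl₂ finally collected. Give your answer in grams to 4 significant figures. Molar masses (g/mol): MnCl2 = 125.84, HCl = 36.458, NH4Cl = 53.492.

137.0 g

Pure NH4Cl = 701.5 × 0.6457 = 452.96 g.
n(NH4Cl) = 452.96 / 53.492 = 8.4678 mol.
Step 1 (NH4Cl:HCl = 1:1): theoretical n(HCl) = 8.4678 mol; at 75.64% yield, n(HCl) = 6.4050 mol.
Step 2 (HCl:MnCl2 = 4:1): theoretical n(MnCl2) = 1.6013 mol, so theoretical mass = 1.6013 × 125.84 = 201.50 g.
At 67.97% yield, actual mass of MnCl2 = 201.50 × 0.6797 = 136.96 g.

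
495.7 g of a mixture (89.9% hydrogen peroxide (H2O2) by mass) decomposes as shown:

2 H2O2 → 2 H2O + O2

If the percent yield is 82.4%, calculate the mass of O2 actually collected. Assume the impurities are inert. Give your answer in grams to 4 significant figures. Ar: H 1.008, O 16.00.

Pure H2O2 available = 495.7 g × 0.899 = 445.63 g.
M(H2O2) = 2(1.008) + 2(16.00) = 34.016 g/mol.
M(O2) = 2(16.00) = 32.00 g/mol.
n(H2O2) = 445.63 g / 34.016 g/mol = 13.101 mol.
From the equation the H2O2:O2 mole ratio is 2:1, so n(O2) = 13.101 × 1/2 = 6.5504 mol.
Mass of O2 = 6.5504 mol × 32.00 g/mol = 209.61 g.
Actual mass collected = 209.61 g × 0.824 = 172.72 g.

172.7 g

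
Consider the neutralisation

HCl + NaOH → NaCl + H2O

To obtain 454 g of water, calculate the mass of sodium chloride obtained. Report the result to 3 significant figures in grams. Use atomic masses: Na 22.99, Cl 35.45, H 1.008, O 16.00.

M(H2O) = 2(1.008) + 16.00 = 18.016 g/mol.
M(NaCl) = 22.99 + 35.45 = 58.44 g/mol.
n(H2O) = 454.0 g / 18.016 g/mol = 25.20 mol.
From the equation the H2O:NaCl mole ratio is 1:1, so n(NaCl) = 25.20 × 1/1 = 25.20 mol.
Mass of NaCl = 25.20 mol × 58.44 g/mol = 1473 g.

1470 g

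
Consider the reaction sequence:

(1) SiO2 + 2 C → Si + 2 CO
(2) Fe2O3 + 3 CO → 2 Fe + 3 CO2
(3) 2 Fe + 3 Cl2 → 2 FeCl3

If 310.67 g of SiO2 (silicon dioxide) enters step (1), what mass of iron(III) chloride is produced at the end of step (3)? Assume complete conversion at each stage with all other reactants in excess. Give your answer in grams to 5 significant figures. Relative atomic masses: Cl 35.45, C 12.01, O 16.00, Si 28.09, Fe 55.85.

M(SiO2) = 28.09 + 2(16.00) = 60.09 g/mol.
M(FeCl3) = 55.85 + 3(35.45) = 162.20 g/mol.
n(SiO2) = 310.67 / 60.09 = 5.17008 mol.
Reaction (1): SiO2→CO ratio 1:2 ⇒ n(CO) = 10.3402 mol.
Reaction (2): CO→Fe ratio 3:2 ⇒ n(Fe) = 6.89344 mol.
Reaction (3): Fe→FeCl3 ratio 2:2 ⇒ n(FeCl3) = 6.89344 mol.
Mass of FeCl3 = 6.89344 × 162.20 = 1118.12 g.

1118.1 g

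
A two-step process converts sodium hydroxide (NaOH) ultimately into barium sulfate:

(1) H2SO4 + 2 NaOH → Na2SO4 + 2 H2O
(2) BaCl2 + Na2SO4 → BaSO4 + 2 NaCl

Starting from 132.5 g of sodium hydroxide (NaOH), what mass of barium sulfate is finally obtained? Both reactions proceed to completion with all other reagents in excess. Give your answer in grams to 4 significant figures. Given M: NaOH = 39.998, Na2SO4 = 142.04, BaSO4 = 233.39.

386.6 g

n(NaOH) = 132.50 / 39.998 = 3.3127 mol.
Step 1 gives a 2:1 ratio of NaOH to Na2SO4, so n(Na2SO4) = 1.6563 mol.
In step 2 the Na2SO4:BaSO4 ratio is 1:1, so n(BaSO4) = 1.6563 mol.
Mass of BaSO4 = 1.6563 × 233.39 = 386.57 g.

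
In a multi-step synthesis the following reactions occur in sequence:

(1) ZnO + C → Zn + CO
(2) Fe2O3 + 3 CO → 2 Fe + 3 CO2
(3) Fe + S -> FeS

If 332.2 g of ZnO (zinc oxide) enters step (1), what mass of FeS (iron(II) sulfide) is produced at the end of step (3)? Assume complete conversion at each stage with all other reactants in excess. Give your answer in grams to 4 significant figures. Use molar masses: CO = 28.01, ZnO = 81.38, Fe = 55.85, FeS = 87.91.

239.2 g

n(ZnO) = 332.2 / 81.38 = 4.0821 mol.
Reaction (1): ZnO→CO ratio 1:1 ⇒ n(CO) = 4.0821 mol.
Reaction (2): CO→Fe ratio 3:2 ⇒ n(Fe) = 2.7214 mol.
Reaction (3): Fe→FeS ratio 1:1 ⇒ n(FeS) = 2.7214 mol.
Mass of FeS = 2.7214 × 87.91 = 239.24 g.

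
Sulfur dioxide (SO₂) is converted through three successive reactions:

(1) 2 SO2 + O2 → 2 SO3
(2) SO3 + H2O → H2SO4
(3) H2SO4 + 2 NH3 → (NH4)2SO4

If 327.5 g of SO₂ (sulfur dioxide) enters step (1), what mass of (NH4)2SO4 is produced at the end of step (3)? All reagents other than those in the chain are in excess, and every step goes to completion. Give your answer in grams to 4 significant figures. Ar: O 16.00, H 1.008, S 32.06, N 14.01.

675.6 g

M(SO2) = 32.06 + 2(16.00) = 64.06 g/mol.
M((NH4)2SO4) = 2(14.01) + 8(1.008) + 32.06 + 4(16.00) = 132.144 g/mol.
n(SO2) = 327.5 / 64.06 = 5.1124 mol.
Reaction (1): SO2→SO3 ratio 2:2 ⇒ n(SO3) = 5.1124 mol.
Reaction (2): SO3→H2SO4 ratio 1:1 ⇒ n(H2SO4) = 5.1124 mol.
Reaction (3): H2SO4→(NH4)2SO4 ratio 1:1 ⇒ n((NH4)2SO4) = 5.1124 mol.
Mass of (NH4)2SO4 = 5.1124 × 132.144 = 675.57 g.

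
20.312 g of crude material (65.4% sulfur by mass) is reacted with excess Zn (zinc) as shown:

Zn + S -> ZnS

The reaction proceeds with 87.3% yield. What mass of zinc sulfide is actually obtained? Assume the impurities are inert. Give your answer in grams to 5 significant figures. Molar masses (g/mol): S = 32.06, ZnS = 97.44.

35.247 g

Pure S available = 20.312 g × 0.654 = 13.2840 g.
n(S) = 13.2840 g / 32.06 g/mol = 0.414350 mol.
From the equation the S:ZnS mole ratio is 1:1, so n(ZnS) = 0.414350 × 1/1 = 0.414350 mol.
Mass of ZnS = 0.414350 mol × 97.44 g/mol = 40.3742 g.
Actual mass collected = 40.3742 g × 0.873 = 35.2467 g.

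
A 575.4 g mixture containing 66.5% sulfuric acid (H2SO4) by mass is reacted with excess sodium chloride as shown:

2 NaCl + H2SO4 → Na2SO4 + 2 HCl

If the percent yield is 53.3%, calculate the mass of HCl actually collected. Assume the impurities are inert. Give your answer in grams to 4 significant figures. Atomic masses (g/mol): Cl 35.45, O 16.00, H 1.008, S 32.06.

Pure H2SO4 available = 575.4 g × 0.665 = 382.64 g.
M(H2SO4) = 2(1.008) + 32.06 + 4(16.00) = 98.076 g/mol.
M(HCl) = 1.008 + 35.45 = 36.458 g/mol.
n(H2SO4) = 382.64 g / 98.076 g/mol = 3.9015 mol.
From the equation the H2SO4:HCl mole ratio is 1:2, so n(HCl) = 3.9015 × 2/1 = 7.8029 mol.
Mass of HCl = 7.8029 mol × 36.458 g/mol = 284.48 g.
Actual mass collected = 284.48 g × 0.533 = 151.63 g.

151.6 g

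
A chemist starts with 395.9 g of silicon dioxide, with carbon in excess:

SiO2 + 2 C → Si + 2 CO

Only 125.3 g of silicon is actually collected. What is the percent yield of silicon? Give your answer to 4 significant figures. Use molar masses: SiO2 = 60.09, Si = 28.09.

n(SiO2) = 395.90 g / 60.09 g/mol = 6.5885 mol.
From the equation the SiO2:Si mole ratio is 1:1, so n(Si) = 6.5885 × 1/1 = 6.5885 mol.
Mass of Si = 6.5885 mol × 28.09 g/mol = 185.07 g.
This is the theoretical yield. Percent yield = 125.3 g / 185.07 g × 100% = 67.704%.

67.70 %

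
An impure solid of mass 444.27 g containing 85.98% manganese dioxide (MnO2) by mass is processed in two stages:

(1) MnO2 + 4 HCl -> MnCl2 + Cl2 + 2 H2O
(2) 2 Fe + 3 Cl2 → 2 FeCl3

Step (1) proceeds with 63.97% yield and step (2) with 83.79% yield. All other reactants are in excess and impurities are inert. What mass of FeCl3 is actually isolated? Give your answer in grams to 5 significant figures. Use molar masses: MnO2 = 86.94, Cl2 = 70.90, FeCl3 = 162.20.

254.66 g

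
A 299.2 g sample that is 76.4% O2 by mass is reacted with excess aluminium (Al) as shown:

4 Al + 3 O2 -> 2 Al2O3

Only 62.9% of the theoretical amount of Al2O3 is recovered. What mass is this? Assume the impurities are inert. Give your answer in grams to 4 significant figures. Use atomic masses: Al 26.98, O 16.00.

305.4 g

Pure O2 available = 299.2 g × 0.764 = 228.59 g.
M(O2) = 2(16.00) = 32.00 g/mol.
M(Al2O3) = 2(26.98) + 3(16.00) = 101.96 g/mol.
n(O2) = 228.59 g / 32.00 g/mol = 7.1434 mol.
From the equation the O2:Al2O3 mole ratio is 3:2, so n(Al2O3) = 7.1434 × 2/3 = 4.7623 mol.
Mass of Al2O3 = 4.7623 mol × 101.96 g/mol = 485.56 g.
Actual mass collected = 485.56 g × 0.629 = 305.42 g.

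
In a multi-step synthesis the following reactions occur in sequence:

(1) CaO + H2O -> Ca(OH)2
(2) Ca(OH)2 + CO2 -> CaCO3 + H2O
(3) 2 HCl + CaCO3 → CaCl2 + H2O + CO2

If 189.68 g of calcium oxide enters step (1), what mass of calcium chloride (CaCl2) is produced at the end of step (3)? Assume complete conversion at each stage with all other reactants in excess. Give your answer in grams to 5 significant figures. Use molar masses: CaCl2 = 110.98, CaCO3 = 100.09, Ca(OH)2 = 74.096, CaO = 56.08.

n(CaO) = 189.68 / 56.08 = 3.38231 mol.
Reaction (1): CaO→Ca(OH)2 ratio 1:1 ⇒ n(Ca(OH)2) = 3.38231 mol.
Reaction (2): Ca(OH)2→CaCO3 ratio 1:1 ⇒ n(CaCO3) = 3.38231 mol.
Reaction (3): CaCO3→CaCl2 ratio 1:1 ⇒ n(CaCl2) = 3.38231 mol.
Mass of CaCl2 = 3.38231 × 110.98 = 375.369 g.

375.37 g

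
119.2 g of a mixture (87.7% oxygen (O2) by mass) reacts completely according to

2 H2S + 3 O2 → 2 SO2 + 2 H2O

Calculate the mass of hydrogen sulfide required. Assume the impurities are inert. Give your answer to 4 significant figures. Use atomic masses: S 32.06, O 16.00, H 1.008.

Mass of pure O2 = 119.2 g × 0.877 = 104.54 g.
M(O2) = 2(16.00) = 32.00 g/mol.
M(H2S) = 2(1.008) + 32.06 = 34.076 g/mol.
n(O2) = 104.54 g / 32.00 g/mol = 3.2668 mol.
From the equation the O2:H2S mole ratio is 3:2, so n(H2S) = 3.2668 × 2/3 = 2.1779 mol.
Mass of H2S = 2.1779 mol × 34.076 g/mol = 74.214 g.

74.21 g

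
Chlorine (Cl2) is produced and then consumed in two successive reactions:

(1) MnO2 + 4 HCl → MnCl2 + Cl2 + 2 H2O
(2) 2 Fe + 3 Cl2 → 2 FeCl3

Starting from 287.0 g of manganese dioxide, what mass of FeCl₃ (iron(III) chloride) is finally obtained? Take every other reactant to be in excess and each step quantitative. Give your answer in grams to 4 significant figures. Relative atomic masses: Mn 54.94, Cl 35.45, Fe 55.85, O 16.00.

357.0 g

M(MnO2) = 54.94 + 2(16.00) = 86.94 g/mol.
M(FeCl3) = 55.85 + 3(35.45) = 162.20 g/mol.
n(MnO2) = 287.00 / 86.94 = 3.3011 mol.
Step 1 gives a 1:1 ratio of MnO2 to Cl2, so n(Cl2) = 3.3011 mol.
In step 2 the Cl2:FeCl3 ratio is 3:2, so n(FeCl3) = 2.2008 mol.
Mass of FeCl3 = 2.2008 × 162.20 = 356.96 g.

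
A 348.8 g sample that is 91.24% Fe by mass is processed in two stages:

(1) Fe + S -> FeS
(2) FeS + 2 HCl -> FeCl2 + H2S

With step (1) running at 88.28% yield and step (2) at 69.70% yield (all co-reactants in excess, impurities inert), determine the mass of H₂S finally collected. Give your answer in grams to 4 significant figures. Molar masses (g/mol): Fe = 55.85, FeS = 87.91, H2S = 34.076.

119.5 g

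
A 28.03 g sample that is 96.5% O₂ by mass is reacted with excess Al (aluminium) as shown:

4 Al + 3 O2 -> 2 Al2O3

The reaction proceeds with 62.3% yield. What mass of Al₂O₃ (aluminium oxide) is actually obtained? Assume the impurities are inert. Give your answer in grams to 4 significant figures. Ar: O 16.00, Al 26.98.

35.80 g

Pure O2 available = 28.03 g × 0.965 = 27.049 g.
M(O2) = 2(16.00) = 32.00 g/mol.
M(Al2O3) = 2(26.98) + 3(16.00) = 101.96 g/mol.
n(O2) = 27.049 g / 32.00 g/mol = 0.84528 mol.
From the equation the O2:Al2O3 mole ratio is 3:2, so n(Al2O3) = 0.84528 × 2/3 = 0.56352 mol.
Mass of Al2O3 = 0.56352 mol × 101.96 g/mol = 57.456 g.
Actual mass collected = 57.456 g × 0.623 = 35.795 g.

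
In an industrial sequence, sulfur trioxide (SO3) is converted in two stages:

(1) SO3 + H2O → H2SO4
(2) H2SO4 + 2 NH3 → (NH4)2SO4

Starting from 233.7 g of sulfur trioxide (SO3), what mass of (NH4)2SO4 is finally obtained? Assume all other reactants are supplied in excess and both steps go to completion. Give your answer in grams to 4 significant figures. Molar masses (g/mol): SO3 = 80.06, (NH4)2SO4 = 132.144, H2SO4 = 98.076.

n(SO3) = 233.70 / 80.06 = 2.9191 mol.
Step 1 gives a 1:1 ratio of SO3 to H2SO4, so n(H2SO4) = 2.9191 mol.
In step 2 the H2SO4:(NH4)2SO4 ratio is 1:1, so n((NH4)2SO4) = 2.9191 mol.
Mass of (NH4)2SO4 = 2.9191 × 132.144 = 385.74 g.

385.7 g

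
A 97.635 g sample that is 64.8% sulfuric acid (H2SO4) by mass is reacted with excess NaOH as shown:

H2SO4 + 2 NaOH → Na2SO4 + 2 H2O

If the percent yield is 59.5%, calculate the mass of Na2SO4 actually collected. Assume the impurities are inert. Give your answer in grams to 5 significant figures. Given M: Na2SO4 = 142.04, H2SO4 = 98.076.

54.519 g

Pure H2SO4 available = 97.635 g × 0.648 = 63.2675 g.
n(H2SO4) = 63.2675 g / 98.076 g/mol = 0.645086 mol.
From the equation the H2SO4:Na2SO4 mole ratio is 1:1, so n(Na2SO4) = 0.645086 × 1/1 = 0.645086 mol.
Mass of Na2SO4 = 0.645086 mol × 142.04 g/mol = 91.6281 g.
Actual mass collected = 91.6281 g × 0.595 = 54.5187 g.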